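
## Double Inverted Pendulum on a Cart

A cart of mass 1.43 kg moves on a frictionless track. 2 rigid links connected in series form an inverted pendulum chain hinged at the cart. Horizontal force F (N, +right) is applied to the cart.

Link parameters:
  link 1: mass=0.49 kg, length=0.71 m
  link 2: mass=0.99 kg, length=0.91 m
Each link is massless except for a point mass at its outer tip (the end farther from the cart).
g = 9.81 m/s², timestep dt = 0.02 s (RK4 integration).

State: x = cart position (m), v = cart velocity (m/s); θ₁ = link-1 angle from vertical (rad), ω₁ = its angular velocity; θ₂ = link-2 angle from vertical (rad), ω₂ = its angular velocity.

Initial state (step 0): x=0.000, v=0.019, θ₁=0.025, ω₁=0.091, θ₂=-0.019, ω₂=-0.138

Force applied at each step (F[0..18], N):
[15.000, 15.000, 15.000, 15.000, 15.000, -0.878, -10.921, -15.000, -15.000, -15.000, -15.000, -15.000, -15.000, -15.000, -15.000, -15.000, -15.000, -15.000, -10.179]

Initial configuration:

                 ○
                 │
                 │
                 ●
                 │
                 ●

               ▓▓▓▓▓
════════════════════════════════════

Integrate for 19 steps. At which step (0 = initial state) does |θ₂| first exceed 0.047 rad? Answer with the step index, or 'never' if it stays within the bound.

apply F[0]=+15.000 → step 1: x=0.002, v=0.224, θ₁=0.024, ω₁=-0.164, θ₂=-0.022, ω₂=-0.168
apply F[1]=+15.000 → step 2: x=0.009, v=0.429, θ₁=0.018, ω₁=-0.422, θ₂=-0.026, ω₂=-0.198
apply F[2]=+15.000 → step 3: x=0.020, v=0.636, θ₁=0.007, ω₁=-0.687, θ₂=-0.030, ω₂=-0.225
apply F[3]=+15.000 → step 4: x=0.034, v=0.846, θ₁=-0.009, ω₁=-0.966, θ₂=-0.035, ω₂=-0.244
apply F[4]=+15.000 → step 5: x=0.053, v=1.059, θ₁=-0.031, ω₁=-1.263, θ₂=-0.040, ω₂=-0.254
apply F[5]=-0.878 → step 6: x=0.075, v=1.055, θ₁=-0.057, ω₁=-1.270, θ₂=-0.045, ω₂=-0.253
apply F[6]=-10.921 → step 7: x=0.094, v=0.915, θ₁=-0.080, ω₁=-1.104, θ₂=-0.050, ω₂=-0.240
apply F[7]=-15.000 → step 8: x=0.111, v=0.724, θ₁=-0.100, ω₁=-0.883, θ₂=-0.054, ω₂=-0.215
apply F[8]=-15.000 → step 9: x=0.123, v=0.537, θ₁=-0.116, ω₁=-0.682, θ₂=-0.058, ω₂=-0.179
apply F[9]=-15.000 → step 10: x=0.132, v=0.354, θ₁=-0.128, ω₁=-0.496, θ₂=-0.061, ω₂=-0.136
apply F[10]=-15.000 → step 11: x=0.137, v=0.173, θ₁=-0.136, ω₁=-0.322, θ₂=-0.064, ω₂=-0.087
apply F[11]=-15.000 → step 12: x=0.139, v=-0.006, θ₁=-0.141, ω₁=-0.156, θ₂=-0.065, ω₂=-0.034
apply F[12]=-15.000 → step 13: x=0.137, v=-0.184, θ₁=-0.142, ω₁=0.006, θ₂=-0.065, ω₂=0.021
apply F[13]=-15.000 → step 14: x=0.132, v=-0.362, θ₁=-0.140, ω₁=0.169, θ₂=-0.064, ω₂=0.077
apply F[14]=-15.000 → step 15: x=0.123, v=-0.541, θ₁=-0.135, ω₁=0.335, θ₂=-0.062, ω₂=0.130
apply F[15]=-15.000 → step 16: x=0.110, v=-0.722, θ₁=-0.127, ω₁=0.508, θ₂=-0.059, ω₂=0.181
apply F[16]=-15.000 → step 17: x=0.094, v=-0.906, θ₁=-0.115, ω₁=0.693, θ₂=-0.055, ω₂=0.225
apply F[17]=-15.000 → step 18: x=0.074, v=-1.093, θ₁=-0.099, ω₁=0.894, θ₂=-0.050, ω₂=0.263
apply F[18]=-10.179 → step 19: x=0.051, v=-1.217, θ₁=-0.080, ω₁=1.021, θ₂=-0.044, ω₂=0.290
|θ₂| = 0.050 > 0.047 first at step 7.

Answer: 7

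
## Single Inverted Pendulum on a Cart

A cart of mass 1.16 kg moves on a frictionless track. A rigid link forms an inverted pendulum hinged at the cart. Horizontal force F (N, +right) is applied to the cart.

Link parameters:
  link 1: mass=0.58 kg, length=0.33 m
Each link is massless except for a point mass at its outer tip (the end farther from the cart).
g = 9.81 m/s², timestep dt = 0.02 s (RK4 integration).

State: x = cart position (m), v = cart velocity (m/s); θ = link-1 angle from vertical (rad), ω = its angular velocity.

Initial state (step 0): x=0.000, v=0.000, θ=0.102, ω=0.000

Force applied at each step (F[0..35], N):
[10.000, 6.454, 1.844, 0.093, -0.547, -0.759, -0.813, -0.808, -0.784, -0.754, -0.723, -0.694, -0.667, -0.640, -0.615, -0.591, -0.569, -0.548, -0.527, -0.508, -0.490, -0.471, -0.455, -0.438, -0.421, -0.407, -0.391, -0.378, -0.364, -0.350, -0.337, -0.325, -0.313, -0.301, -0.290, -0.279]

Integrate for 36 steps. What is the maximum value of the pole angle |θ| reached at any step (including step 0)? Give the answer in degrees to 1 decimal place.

apply F[0]=+10.000 → step 1: x=0.002, v=0.162, θ=0.098, ω=-0.428
apply F[1]=+6.454 → step 2: x=0.006, v=0.264, θ=0.087, ω=-0.681
apply F[2]=+1.844 → step 3: x=0.011, v=0.288, θ=0.073, ω=-0.706
apply F[3]=+0.093 → step 4: x=0.017, v=0.283, θ=0.059, ω=-0.652
apply F[4]=-0.547 → step 5: x=0.023, v=0.269, θ=0.047, ω=-0.577
apply F[5]=-0.759 → step 6: x=0.028, v=0.251, θ=0.036, ω=-0.501
apply F[6]=-0.813 → step 7: x=0.033, v=0.234, θ=0.027, ω=-0.430
apply F[7]=-0.808 → step 8: x=0.037, v=0.218, θ=0.019, ω=-0.368
apply F[8]=-0.784 → step 9: x=0.041, v=0.203, θ=0.012, ω=-0.313
apply F[9]=-0.754 → step 10: x=0.045, v=0.189, θ=0.006, ω=-0.265
apply F[10]=-0.723 → step 11: x=0.049, v=0.176, θ=0.001, ω=-0.224
apply F[11]=-0.694 → step 12: x=0.052, v=0.165, θ=-0.003, ω=-0.188
apply F[12]=-0.667 → step 13: x=0.056, v=0.153, θ=-0.006, ω=-0.158
apply F[13]=-0.640 → step 14: x=0.059, v=0.143, θ=-0.009, ω=-0.131
apply F[14]=-0.615 → step 15: x=0.061, v=0.134, θ=-0.011, ω=-0.108
apply F[15]=-0.591 → step 16: x=0.064, v=0.125, θ=-0.013, ω=-0.088
apply F[16]=-0.569 → step 17: x=0.066, v=0.116, θ=-0.015, ω=-0.071
apply F[17]=-0.548 → step 18: x=0.069, v=0.108, θ=-0.016, ω=-0.056
apply F[18]=-0.527 → step 19: x=0.071, v=0.101, θ=-0.017, ω=-0.043
apply F[19]=-0.508 → step 20: x=0.073, v=0.094, θ=-0.018, ω=-0.033
apply F[20]=-0.490 → step 21: x=0.074, v=0.087, θ=-0.018, ω=-0.023
apply F[21]=-0.471 → step 22: x=0.076, v=0.081, θ=-0.019, ω=-0.015
apply F[22]=-0.455 → step 23: x=0.078, v=0.075, θ=-0.019, ω=-0.008
apply F[23]=-0.438 → step 24: x=0.079, v=0.069, θ=-0.019, ω=-0.003
apply F[24]=-0.421 → step 25: x=0.080, v=0.064, θ=-0.019, ω=0.002
apply F[25]=-0.407 → step 26: x=0.082, v=0.059, θ=-0.019, ω=0.006
apply F[26]=-0.391 → step 27: x=0.083, v=0.054, θ=-0.019, ω=0.010
apply F[27]=-0.378 → step 28: x=0.084, v=0.049, θ=-0.019, ω=0.013
apply F[28]=-0.364 → step 29: x=0.085, v=0.045, θ=-0.018, ω=0.015
apply F[29]=-0.350 → step 30: x=0.086, v=0.040, θ=-0.018, ω=0.017
apply F[30]=-0.337 → step 31: x=0.086, v=0.036, θ=-0.018, ω=0.019
apply F[31]=-0.325 → step 32: x=0.087, v=0.032, θ=-0.017, ω=0.020
apply F[32]=-0.313 → step 33: x=0.088, v=0.029, θ=-0.017, ω=0.021
apply F[33]=-0.301 → step 34: x=0.088, v=0.025, θ=-0.017, ω=0.022
apply F[34]=-0.290 → step 35: x=0.089, v=0.022, θ=-0.016, ω=0.022
apply F[35]=-0.279 → step 36: x=0.089, v=0.019, θ=-0.016, ω=0.023
Max |angle| over trajectory = 0.102 rad = 5.8°.

Answer: 5.8°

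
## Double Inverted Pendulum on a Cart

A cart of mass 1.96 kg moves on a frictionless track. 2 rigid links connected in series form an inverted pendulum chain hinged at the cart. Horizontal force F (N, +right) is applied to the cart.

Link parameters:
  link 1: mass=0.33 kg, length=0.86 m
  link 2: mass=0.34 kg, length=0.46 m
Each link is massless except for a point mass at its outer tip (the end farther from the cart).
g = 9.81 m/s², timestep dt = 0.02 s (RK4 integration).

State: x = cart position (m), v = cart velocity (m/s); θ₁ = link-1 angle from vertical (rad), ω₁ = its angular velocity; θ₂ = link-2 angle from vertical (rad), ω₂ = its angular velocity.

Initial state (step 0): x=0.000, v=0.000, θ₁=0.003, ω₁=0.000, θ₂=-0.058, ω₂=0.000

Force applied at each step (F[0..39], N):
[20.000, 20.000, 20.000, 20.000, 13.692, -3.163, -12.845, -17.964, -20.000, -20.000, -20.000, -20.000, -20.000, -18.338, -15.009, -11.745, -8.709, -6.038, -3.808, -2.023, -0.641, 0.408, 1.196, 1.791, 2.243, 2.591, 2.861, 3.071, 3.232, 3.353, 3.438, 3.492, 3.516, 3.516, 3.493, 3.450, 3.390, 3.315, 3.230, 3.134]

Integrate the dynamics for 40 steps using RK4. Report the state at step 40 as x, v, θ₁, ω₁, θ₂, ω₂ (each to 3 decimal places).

apply F[0]=+20.000 → step 1: x=0.002, v=0.204, θ₁=0.001, ω₁=-0.222, θ₂=-0.059, ω₂=-0.052
apply F[1]=+20.000 → step 2: x=0.008, v=0.408, θ₁=-0.006, ω₁=-0.447, θ₂=-0.060, ω₂=-0.101
apply F[2]=+20.000 → step 3: x=0.018, v=0.613, θ₁=-0.017, ω₁=-0.677, θ₂=-0.063, ω₂=-0.142
apply F[3]=+20.000 → step 4: x=0.033, v=0.819, θ₁=-0.033, ω₁=-0.913, θ₂=-0.066, ω₂=-0.173
apply F[4]=+13.692 → step 5: x=0.050, v=0.961, θ₁=-0.053, ω₁=-1.083, θ₂=-0.069, ω₂=-0.192
apply F[5]=-3.163 → step 6: x=0.069, v=0.932, θ₁=-0.074, ω₁=-1.063, θ₂=-0.073, ω₂=-0.198
apply F[6]=-12.845 → step 7: x=0.087, v=0.807, θ₁=-0.094, ω₁=-0.938, θ₂=-0.077, ω₂=-0.191
apply F[7]=-17.964 → step 8: x=0.101, v=0.631, θ₁=-0.111, ω₁=-0.764, θ₂=-0.081, ω₂=-0.169
apply F[8]=-20.000 → step 9: x=0.112, v=0.435, θ₁=-0.125, ω₁=-0.574, θ₂=-0.084, ω₂=-0.136
apply F[9]=-20.000 → step 10: x=0.119, v=0.240, θ₁=-0.134, ω₁=-0.391, θ₂=-0.086, ω₂=-0.093
apply F[10]=-20.000 → step 11: x=0.121, v=0.047, θ₁=-0.140, ω₁=-0.212, θ₂=-0.088, ω₂=-0.044
apply F[11]=-20.000 → step 12: x=0.120, v=-0.147, θ₁=-0.143, ω₁=-0.036, θ₂=-0.088, ω₂=0.008
apply F[12]=-20.000 → step 13: x=0.116, v=-0.340, θ₁=-0.142, ω₁=0.139, θ₂=-0.087, ω₂=0.062
apply F[13]=-18.338 → step 14: x=0.107, v=-0.517, θ₁=-0.138, ω₁=0.297, θ₂=-0.085, ω₂=0.113
apply F[14]=-15.009 → step 15: x=0.095, v=-0.660, θ₁=-0.130, ω₁=0.419, θ₂=-0.083, ω₂=0.160
apply F[15]=-11.745 → step 16: x=0.081, v=-0.772, θ₁=-0.121, ω₁=0.508, θ₂=-0.079, ω₂=0.200
apply F[16]=-8.709 → step 17: x=0.065, v=-0.853, θ₁=-0.110, ω₁=0.566, θ₂=-0.075, ω₂=0.234
apply F[17]=-6.038 → step 18: x=0.047, v=-0.907, θ₁=-0.099, ω₁=0.598, θ₂=-0.070, ω₂=0.262
apply F[18]=-3.808 → step 19: x=0.029, v=-0.940, θ₁=-0.087, ω₁=0.609, θ₂=-0.064, ω₂=0.284
apply F[19]=-2.023 → step 20: x=0.010, v=-0.955, θ₁=-0.075, ω₁=0.604, θ₂=-0.058, ω₂=0.300
apply F[20]=-0.641 → step 21: x=-0.009, v=-0.958, θ₁=-0.063, ω₁=0.588, θ₂=-0.052, ω₂=0.311
apply F[21]=+0.408 → step 22: x=-0.029, v=-0.950, θ₁=-0.051, ω₁=0.564, θ₂=-0.046, ω₂=0.317
apply F[22]=+1.196 → step 23: x=-0.047, v=-0.935, θ₁=-0.040, ω₁=0.535, θ₂=-0.040, ω₂=0.319
apply F[23]=+1.791 → step 24: x=-0.066, v=-0.914, θ₁=-0.030, ω₁=0.504, θ₂=-0.033, ω₂=0.318
apply F[24]=+2.243 → step 25: x=-0.084, v=-0.890, θ₁=-0.020, ω₁=0.471, θ₂=-0.027, ω₂=0.314
apply F[25]=+2.591 → step 26: x=-0.101, v=-0.862, θ₁=-0.011, ω₁=0.437, θ₂=-0.021, ω₂=0.306
apply F[26]=+2.861 → step 27: x=-0.118, v=-0.832, θ₁=-0.003, ω₁=0.404, θ₂=-0.015, ω₂=0.297
apply F[27]=+3.071 → step 28: x=-0.135, v=-0.801, θ₁=0.005, ω₁=0.371, θ₂=-0.009, ω₂=0.286
apply F[28]=+3.232 → step 29: x=-0.150, v=-0.769, θ₁=0.012, ω₁=0.339, θ₂=-0.003, ω₂=0.273
apply F[29]=+3.353 → step 30: x=-0.165, v=-0.736, θ₁=0.019, ω₁=0.308, θ₂=0.002, ω₂=0.259
apply F[30]=+3.438 → step 31: x=-0.180, v=-0.702, θ₁=0.025, ω₁=0.277, θ₂=0.007, ω₂=0.244
apply F[31]=+3.492 → step 32: x=-0.194, v=-0.668, θ₁=0.030, ω₁=0.249, θ₂=0.012, ω₂=0.229
apply F[32]=+3.516 → step 33: x=-0.207, v=-0.634, θ₁=0.035, ω₁=0.221, θ₂=0.016, ω₂=0.213
apply F[33]=+3.516 → step 34: x=-0.219, v=-0.601, θ₁=0.039, ω₁=0.195, θ₂=0.020, ω₂=0.197
apply F[34]=+3.493 → step 35: x=-0.231, v=-0.568, θ₁=0.042, ω₁=0.170, θ₂=0.024, ω₂=0.181
apply F[35]=+3.450 → step 36: x=-0.242, v=-0.536, θ₁=0.046, ω₁=0.147, θ₂=0.028, ω₂=0.165
apply F[36]=+3.390 → step 37: x=-0.252, v=-0.504, θ₁=0.048, ω₁=0.125, θ₂=0.031, ω₂=0.150
apply F[37]=+3.315 → step 38: x=-0.262, v=-0.474, θ₁=0.051, ω₁=0.105, θ₂=0.034, ω₂=0.135
apply F[38]=+3.230 → step 39: x=-0.271, v=-0.444, θ₁=0.052, ω₁=0.087, θ₂=0.036, ω₂=0.120
apply F[39]=+3.134 → step 40: x=-0.280, v=-0.416, θ₁=0.054, ω₁=0.070, θ₂=0.038, ω₂=0.106

Answer: x=-0.280, v=-0.416, θ₁=0.054, ω₁=0.070, θ₂=0.038, ω₂=0.106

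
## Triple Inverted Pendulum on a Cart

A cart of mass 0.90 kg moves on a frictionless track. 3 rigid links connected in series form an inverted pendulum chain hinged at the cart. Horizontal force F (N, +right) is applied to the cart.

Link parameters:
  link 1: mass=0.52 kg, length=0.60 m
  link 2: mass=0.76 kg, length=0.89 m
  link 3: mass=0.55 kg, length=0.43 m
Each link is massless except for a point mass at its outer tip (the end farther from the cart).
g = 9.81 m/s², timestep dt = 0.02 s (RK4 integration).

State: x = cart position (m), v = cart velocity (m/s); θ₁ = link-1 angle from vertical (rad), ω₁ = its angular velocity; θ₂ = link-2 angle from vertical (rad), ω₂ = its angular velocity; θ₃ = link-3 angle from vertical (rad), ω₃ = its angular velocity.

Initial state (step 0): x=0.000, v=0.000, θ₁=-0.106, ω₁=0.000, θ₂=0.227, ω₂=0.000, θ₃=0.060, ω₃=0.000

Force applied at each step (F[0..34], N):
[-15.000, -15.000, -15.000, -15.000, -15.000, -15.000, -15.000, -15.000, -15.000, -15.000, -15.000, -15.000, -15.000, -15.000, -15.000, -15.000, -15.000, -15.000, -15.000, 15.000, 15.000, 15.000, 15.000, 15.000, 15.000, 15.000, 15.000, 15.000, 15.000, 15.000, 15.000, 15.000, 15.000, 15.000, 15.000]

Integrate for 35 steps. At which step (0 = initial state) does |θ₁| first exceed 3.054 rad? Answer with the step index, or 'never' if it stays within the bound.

apply F[0]=-15.000 → step 1: x=-0.003, v=-0.296, θ₁=-0.104, ω₁=0.229, θ₂=0.230, ω₂=0.250, θ₃=0.059, ω₃=-0.111
apply F[1]=-15.000 → step 2: x=-0.012, v=-0.594, θ₁=-0.097, ω₁=0.468, θ₂=0.237, ω₂=0.496, θ₃=0.056, ω₃=-0.224
apply F[2]=-15.000 → step 3: x=-0.027, v=-0.896, θ₁=-0.085, ω₁=0.729, θ₂=0.249, ω₂=0.734, θ₃=0.050, ω₃=-0.340
apply F[3]=-15.000 → step 4: x=-0.048, v=-1.205, θ₁=-0.067, ω₁=1.022, θ₂=0.266, ω₂=0.960, θ₃=0.042, ω₃=-0.459
apply F[4]=-15.000 → step 5: x=-0.075, v=-1.523, θ₁=-0.044, ω₁=1.359, θ₂=0.288, ω₂=1.165, θ₃=0.032, ω₃=-0.579
apply F[5]=-15.000 → step 6: x=-0.109, v=-1.849, θ₁=-0.013, ω₁=1.751, θ₂=0.313, ω₂=1.341, θ₃=0.019, ω₃=-0.692
apply F[6]=-15.000 → step 7: x=-0.149, v=-2.183, θ₁=0.027, ω₁=2.208, θ₂=0.341, ω₂=1.477, θ₃=0.004, ω₃=-0.788
apply F[7]=-15.000 → step 8: x=-0.196, v=-2.522, θ₁=0.076, ω₁=2.734, θ₂=0.371, ω₂=1.558, θ₃=-0.012, ω₃=-0.849
apply F[8]=-15.000 → step 9: x=-0.250, v=-2.858, θ₁=0.137, ω₁=3.324, θ₂=0.403, ω₂=1.574, θ₃=-0.030, ω₃=-0.849
apply F[9]=-15.000 → step 10: x=-0.310, v=-3.177, θ₁=0.209, ω₁=3.953, θ₂=0.434, ω₂=1.518, θ₃=-0.046, ω₃=-0.760
apply F[10]=-15.000 → step 11: x=-0.377, v=-3.457, θ₁=0.295, ω₁=4.574, θ₂=0.463, ω₂=1.401, θ₃=-0.059, ω₃=-0.552
apply F[11]=-15.000 → step 12: x=-0.448, v=-3.677, θ₁=0.392, ω₁=5.120, θ₂=0.490, ω₂=1.256, θ₃=-0.067, ω₃=-0.214
apply F[12]=-15.000 → step 13: x=-0.523, v=-3.824, θ₁=0.499, ω₁=5.531, θ₂=0.514, ω₂=1.133, θ₃=-0.067, ω₃=0.233
apply F[13]=-15.000 → step 14: x=-0.601, v=-3.902, θ₁=0.612, ω₁=5.785, θ₂=0.535, ω₂=1.075, θ₃=-0.057, ω₃=0.744
apply F[14]=-15.000 → step 15: x=-0.679, v=-3.928, θ₁=0.729, ω₁=5.902, θ₂=0.557, ω₂=1.103, θ₃=-0.037, ω₃=1.267
apply F[15]=-15.000 → step 16: x=-0.758, v=-3.922, θ₁=0.847, ω₁=5.922, θ₂=0.580, ω₂=1.216, θ₃=-0.007, ω₃=1.768
apply F[16]=-15.000 → step 17: x=-0.836, v=-3.899, θ₁=0.966, ω₁=5.883, θ₂=0.606, ω₂=1.400, θ₃=0.033, ω₃=2.232
apply F[17]=-15.000 → step 18: x=-0.913, v=-3.867, θ₁=1.082, ω₁=5.806, θ₂=0.637, ω₂=1.641, θ₃=0.082, ω₃=2.658
apply F[18]=-15.000 → step 19: x=-0.990, v=-3.830, θ₁=1.198, ω₁=5.705, θ₂=0.672, ω₂=1.925, θ₃=0.139, ω₃=3.052
apply F[19]=+15.000 → step 20: x=-1.063, v=-3.460, θ₁=1.312, ω₁=5.732, θ₂=0.711, ω₂=1.932, θ₃=0.201, ω₃=3.135
apply F[20]=+15.000 → step 21: x=-1.129, v=-3.082, θ₁=1.427, ω₁=5.816, θ₂=0.749, ω₂=1.950, θ₃=0.265, ω₃=3.219
apply F[21]=+15.000 → step 22: x=-1.186, v=-2.690, θ₁=1.545, ω₁=5.951, θ₂=0.789, ω₂=1.989, θ₃=0.330, ω₃=3.308
apply F[22]=+15.000 → step 23: x=-1.236, v=-2.280, θ₁=1.666, ω₁=6.136, θ₂=0.829, ω₂=2.059, θ₃=0.397, ω₃=3.403
apply F[23]=+15.000 → step 24: x=-1.278, v=-1.848, θ₁=1.791, ω₁=6.368, θ₂=0.871, ω₂=2.170, θ₃=0.466, ω₃=3.506
apply F[24]=+15.000 → step 25: x=-1.310, v=-1.389, θ₁=1.921, ω₁=6.648, θ₂=0.916, ω₂=2.339, θ₃=0.537, ω₃=3.617
apply F[25]=+15.000 → step 26: x=-1.333, v=-0.901, θ₁=2.057, ω₁=6.975, θ₂=0.966, ω₂=2.583, θ₃=0.611, ω₃=3.735
apply F[26]=+15.000 → step 27: x=-1.346, v=-0.382, θ₁=2.200, ω₁=7.347, θ₂=1.020, ω₂=2.926, θ₃=0.687, ω₃=3.864
apply F[27]=+15.000 → step 28: x=-1.348, v=0.165, θ₁=2.351, ω₁=7.753, θ₂=1.083, ω₂=3.394, θ₃=0.766, ω₃=4.004
apply F[28]=+15.000 → step 29: x=-1.339, v=0.732, θ₁=2.510, ω₁=8.162, θ₂=1.157, ω₂=4.018, θ₃=0.847, ω₃=4.163
apply F[29]=+15.000 → step 30: x=-1.319, v=1.298, θ₁=2.677, ω₁=8.508, θ₂=1.245, ω₂=4.817, θ₃=0.932, ω₃=4.348
apply F[30]=+15.000 → step 31: x=-1.287, v=1.827, θ₁=2.849, ω₁=8.677, θ₂=1.351, ω₂=5.779, θ₃=1.021, ω₃=4.581
apply F[31]=+15.000 → step 32: x=-1.246, v=2.280, θ₁=3.022, ω₁=8.512, θ₂=1.477, ω₂=6.832, θ₃=1.116, ω₃=4.894
apply F[32]=+15.000 → step 33: x=-1.197, v=2.635, θ₁=3.187, ω₁=7.881, θ₂=1.624, ω₂=7.841, θ₃=1.218, ω₃=5.335
apply F[33]=+15.000 → step 34: x=-1.141, v=2.908, θ₁=3.334, ω₁=6.754, θ₂=1.789, ω₂=8.674, θ₃=1.331, ω₃=5.951
apply F[34]=+15.000 → step 35: x=-1.081, v=3.134, θ₁=3.454, ω₁=5.203, θ₂=1.969, ω₂=9.282, θ₃=1.458, ω₃=6.770
|θ₁| = 3.187 > 3.054 first at step 33.

Answer: 33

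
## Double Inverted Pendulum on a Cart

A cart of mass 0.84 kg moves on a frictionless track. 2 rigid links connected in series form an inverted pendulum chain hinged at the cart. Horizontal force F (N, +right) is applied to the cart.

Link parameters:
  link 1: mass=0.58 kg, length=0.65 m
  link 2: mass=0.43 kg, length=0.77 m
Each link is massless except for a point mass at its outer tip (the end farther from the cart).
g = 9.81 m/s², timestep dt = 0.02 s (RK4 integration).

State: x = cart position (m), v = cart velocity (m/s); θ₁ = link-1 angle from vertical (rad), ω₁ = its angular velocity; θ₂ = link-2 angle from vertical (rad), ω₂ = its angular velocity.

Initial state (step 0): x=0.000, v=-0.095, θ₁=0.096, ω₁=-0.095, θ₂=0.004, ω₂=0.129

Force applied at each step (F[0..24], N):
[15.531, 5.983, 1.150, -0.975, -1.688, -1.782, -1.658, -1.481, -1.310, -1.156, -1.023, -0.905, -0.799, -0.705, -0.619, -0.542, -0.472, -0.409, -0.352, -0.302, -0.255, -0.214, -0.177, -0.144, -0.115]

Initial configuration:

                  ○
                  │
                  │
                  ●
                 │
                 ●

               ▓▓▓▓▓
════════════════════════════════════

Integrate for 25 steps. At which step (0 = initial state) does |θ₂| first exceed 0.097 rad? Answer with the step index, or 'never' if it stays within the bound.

Answer: never

Derivation:
apply F[0]=+15.531 → step 1: x=0.002, v=0.250, θ₁=0.089, ω₁=-0.572, θ₂=0.006, ω₂=0.084
apply F[1]=+5.983 → step 2: x=0.008, v=0.372, θ₁=0.076, ω₁=-0.718, θ₂=0.007, ω₂=0.050
apply F[2]=+1.150 → step 3: x=0.015, v=0.384, θ₁=0.062, ω₁=-0.701, θ₂=0.008, ω₂=0.023
apply F[3]=-0.975 → step 4: x=0.023, v=0.348, θ₁=0.049, ω₁=-0.620, θ₂=0.008, ω₂=0.003
apply F[4]=-1.688 → step 5: x=0.029, v=0.298, θ₁=0.038, ω₁=-0.522, θ₂=0.008, ω₂=-0.011
apply F[5]=-1.782 → step 6: x=0.035, v=0.248, θ₁=0.028, ω₁=-0.430, θ₂=0.008, ω₂=-0.022
apply F[6]=-1.658 → step 7: x=0.039, v=0.203, θ₁=0.020, ω₁=-0.350, θ₂=0.007, ω₂=-0.029
apply F[7]=-1.481 → step 8: x=0.043, v=0.164, θ₁=0.014, ω₁=-0.282, θ₂=0.007, ω₂=-0.034
apply F[8]=-1.310 → step 9: x=0.046, v=0.130, θ₁=0.009, ω₁=-0.225, θ₂=0.006, ω₂=-0.036
apply F[9]=-1.156 → step 10: x=0.048, v=0.101, θ₁=0.005, ω₁=-0.178, θ₂=0.005, ω₂=-0.036
apply F[10]=-1.023 → step 11: x=0.050, v=0.075, θ₁=0.002, ω₁=-0.139, θ₂=0.005, ω₂=-0.036
apply F[11]=-0.905 → step 12: x=0.051, v=0.054, θ₁=-0.001, ω₁=-0.106, θ₂=0.004, ω₂=-0.034
apply F[12]=-0.799 → step 13: x=0.052, v=0.035, θ₁=-0.002, ω₁=-0.079, θ₂=0.003, ω₂=-0.032
apply F[13]=-0.705 → step 14: x=0.052, v=0.019, θ₁=-0.004, ω₁=-0.057, θ₂=0.003, ω₂=-0.029
apply F[14]=-0.619 → step 15: x=0.053, v=0.005, θ₁=-0.005, ω₁=-0.038, θ₂=0.002, ω₂=-0.026
apply F[15]=-0.542 → step 16: x=0.053, v=-0.006, θ₁=-0.005, ω₁=-0.023, θ₂=0.002, ω₂=-0.023
apply F[16]=-0.472 → step 17: x=0.052, v=-0.016, θ₁=-0.006, ω₁=-0.011, θ₂=0.001, ω₂=-0.020
apply F[17]=-0.409 → step 18: x=0.052, v=-0.025, θ₁=-0.006, ω₁=-0.002, θ₂=0.001, ω₂=-0.017
apply F[18]=-0.352 → step 19: x=0.051, v=-0.032, θ₁=-0.006, ω₁=0.006, θ₂=0.001, ω₂=-0.014
apply F[19]=-0.302 → step 20: x=0.051, v=-0.038, θ₁=-0.006, ω₁=0.012, θ₂=0.000, ω₂=-0.011
apply F[20]=-0.255 → step 21: x=0.050, v=-0.042, θ₁=-0.005, ω₁=0.016, θ₂=0.000, ω₂=-0.008
apply F[21]=-0.214 → step 22: x=0.049, v=-0.046, θ₁=-0.005, ω₁=0.019, θ₂=0.000, ω₂=-0.006
apply F[22]=-0.177 → step 23: x=0.048, v=-0.049, θ₁=-0.005, ω₁=0.022, θ₂=-0.000, ω₂=-0.004
apply F[23]=-0.144 → step 24: x=0.047, v=-0.052, θ₁=-0.004, ω₁=0.023, θ₂=-0.000, ω₂=-0.002
apply F[24]=-0.115 → step 25: x=0.046, v=-0.054, θ₁=-0.004, ω₁=0.024, θ₂=-0.000, ω₂=-0.000
max |θ₂| = 0.008 ≤ 0.097 over all 26 states.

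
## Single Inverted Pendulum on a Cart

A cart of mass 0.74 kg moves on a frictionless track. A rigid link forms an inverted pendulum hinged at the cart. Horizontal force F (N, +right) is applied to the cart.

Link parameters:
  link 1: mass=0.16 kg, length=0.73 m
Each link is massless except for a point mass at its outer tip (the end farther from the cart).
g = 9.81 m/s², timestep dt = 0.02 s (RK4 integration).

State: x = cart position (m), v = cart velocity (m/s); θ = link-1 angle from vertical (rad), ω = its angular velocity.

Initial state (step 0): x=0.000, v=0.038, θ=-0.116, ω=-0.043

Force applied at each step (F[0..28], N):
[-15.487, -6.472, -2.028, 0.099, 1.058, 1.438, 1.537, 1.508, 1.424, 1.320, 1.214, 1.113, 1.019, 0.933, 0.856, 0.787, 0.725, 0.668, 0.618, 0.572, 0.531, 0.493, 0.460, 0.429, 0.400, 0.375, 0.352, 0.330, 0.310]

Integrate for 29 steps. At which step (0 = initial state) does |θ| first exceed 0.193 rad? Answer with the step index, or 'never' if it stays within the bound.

apply F[0]=-15.487 → step 1: x=-0.003, v=-0.375, θ=-0.112, ω=0.488
apply F[1]=-6.472 → step 2: x=-0.013, v=-0.545, θ=-0.100, ω=0.691
apply F[2]=-2.028 → step 3: x=-0.024, v=-0.596, θ=-0.086, ω=0.736
apply F[3]=+0.099 → step 4: x=-0.036, v=-0.590, θ=-0.071, ω=0.707
apply F[4]=+1.058 → step 5: x=-0.047, v=-0.559, θ=-0.058, ω=0.647
apply F[5]=+1.438 → step 6: x=-0.058, v=-0.518, θ=-0.045, ω=0.577
apply F[6]=+1.537 → step 7: x=-0.068, v=-0.475, θ=-0.035, ω=0.507
apply F[7]=+1.508 → step 8: x=-0.077, v=-0.433, θ=-0.025, ω=0.442
apply F[8]=+1.424 → step 9: x=-0.085, v=-0.393, θ=-0.017, ω=0.382
apply F[9]=+1.320 → step 10: x=-0.093, v=-0.357, θ=-0.010, ω=0.329
apply F[10]=+1.214 → step 11: x=-0.100, v=-0.324, θ=-0.004, ω=0.282
apply F[11]=+1.113 → step 12: x=-0.106, v=-0.294, θ=0.002, ω=0.241
apply F[12]=+1.019 → step 13: x=-0.111, v=-0.266, θ=0.006, ω=0.204
apply F[13]=+0.933 → step 14: x=-0.116, v=-0.242, θ=0.010, ω=0.172
apply F[14]=+0.856 → step 15: x=-0.121, v=-0.219, θ=0.013, ω=0.144
apply F[15]=+0.787 → step 16: x=-0.125, v=-0.198, θ=0.016, ω=0.120
apply F[16]=+0.725 → step 17: x=-0.129, v=-0.179, θ=0.018, ω=0.098
apply F[17]=+0.668 → step 18: x=-0.132, v=-0.162, θ=0.020, ω=0.080
apply F[18]=+0.618 → step 19: x=-0.136, v=-0.146, θ=0.021, ω=0.064
apply F[19]=+0.572 → step 20: x=-0.138, v=-0.132, θ=0.022, ω=0.050
apply F[20]=+0.531 → step 21: x=-0.141, v=-0.118, θ=0.023, ω=0.037
apply F[21]=+0.493 → step 22: x=-0.143, v=-0.106, θ=0.024, ω=0.027
apply F[22]=+0.460 → step 23: x=-0.145, v=-0.095, θ=0.024, ω=0.018
apply F[23]=+0.429 → step 24: x=-0.147, v=-0.084, θ=0.024, ω=0.010
apply F[24]=+0.400 → step 25: x=-0.148, v=-0.074, θ=0.025, ω=0.003
apply F[25]=+0.375 → step 26: x=-0.150, v=-0.065, θ=0.025, ω=-0.003
apply F[26]=+0.352 → step 27: x=-0.151, v=-0.057, θ=0.024, ω=-0.008
apply F[27]=+0.330 → step 28: x=-0.152, v=-0.049, θ=0.024, ω=-0.012
apply F[28]=+0.310 → step 29: x=-0.153, v=-0.041, θ=0.024, ω=-0.016
max |θ| = 0.116 ≤ 0.193 over all 30 states.

Answer: never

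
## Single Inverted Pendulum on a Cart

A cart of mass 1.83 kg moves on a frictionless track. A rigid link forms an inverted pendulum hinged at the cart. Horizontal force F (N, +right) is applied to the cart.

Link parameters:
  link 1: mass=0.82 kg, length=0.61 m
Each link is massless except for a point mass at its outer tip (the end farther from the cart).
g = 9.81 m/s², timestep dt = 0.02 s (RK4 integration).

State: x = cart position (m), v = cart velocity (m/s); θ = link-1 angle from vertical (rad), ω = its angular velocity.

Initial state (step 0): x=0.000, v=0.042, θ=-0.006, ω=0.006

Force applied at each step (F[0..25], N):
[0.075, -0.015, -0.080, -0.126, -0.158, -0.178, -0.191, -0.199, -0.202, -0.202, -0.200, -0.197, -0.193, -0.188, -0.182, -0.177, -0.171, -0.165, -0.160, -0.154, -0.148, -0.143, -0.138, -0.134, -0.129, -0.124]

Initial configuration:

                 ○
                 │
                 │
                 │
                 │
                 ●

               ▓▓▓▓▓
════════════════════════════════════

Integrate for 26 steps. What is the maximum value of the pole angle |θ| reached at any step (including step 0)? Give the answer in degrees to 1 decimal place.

apply F[0]=+0.075 → step 1: x=0.001, v=0.043, θ=-0.006, ω=0.002
apply F[1]=-0.015 → step 2: x=0.002, v=0.044, θ=-0.006, ω=-0.001
apply F[2]=-0.080 → step 3: x=0.003, v=0.043, θ=-0.006, ω=-0.002
apply F[3]=-0.126 → step 4: x=0.003, v=0.042, θ=-0.006, ω=-0.002
apply F[4]=-0.158 → step 5: x=0.004, v=0.041, θ=-0.006, ω=-0.002
apply F[5]=-0.178 → step 6: x=0.005, v=0.040, θ=-0.006, ω=-0.002
apply F[6]=-0.191 → step 7: x=0.006, v=0.038, θ=-0.006, ω=-0.001
apply F[7]=-0.199 → step 8: x=0.007, v=0.037, θ=-0.006, ω=-0.001
apply F[8]=-0.202 → step 9: x=0.007, v=0.035, θ=-0.006, ω=0.000
apply F[9]=-0.202 → step 10: x=0.008, v=0.033, θ=-0.006, ω=0.001
apply F[10]=-0.200 → step 11: x=0.009, v=0.032, θ=-0.006, ω=0.002
apply F[11]=-0.197 → step 12: x=0.009, v=0.030, θ=-0.006, ω=0.002
apply F[12]=-0.193 → step 13: x=0.010, v=0.029, θ=-0.006, ω=0.003
apply F[13]=-0.188 → step 14: x=0.010, v=0.027, θ=-0.006, ω=0.003
apply F[14]=-0.182 → step 15: x=0.011, v=0.026, θ=-0.006, ω=0.004
apply F[15]=-0.177 → step 16: x=0.011, v=0.024, θ=-0.006, ω=0.004
apply F[16]=-0.171 → step 17: x=0.012, v=0.023, θ=-0.006, ω=0.005
apply F[17]=-0.165 → step 18: x=0.012, v=0.021, θ=-0.006, ω=0.005
apply F[18]=-0.160 → step 19: x=0.013, v=0.020, θ=-0.005, ω=0.005
apply F[19]=-0.154 → step 20: x=0.013, v=0.019, θ=-0.005, ω=0.006
apply F[20]=-0.148 → step 21: x=0.014, v=0.018, θ=-0.005, ω=0.006
apply F[21]=-0.143 → step 22: x=0.014, v=0.017, θ=-0.005, ω=0.006
apply F[22]=-0.138 → step 23: x=0.014, v=0.016, θ=-0.005, ω=0.006
apply F[23]=-0.134 → step 24: x=0.015, v=0.015, θ=-0.005, ω=0.006
apply F[24]=-0.129 → step 25: x=0.015, v=0.014, θ=-0.005, ω=0.006
apply F[25]=-0.124 → step 26: x=0.015, v=0.013, θ=-0.005, ω=0.006
Max |angle| over trajectory = 0.006 rad = 0.4°.

Answer: 0.4°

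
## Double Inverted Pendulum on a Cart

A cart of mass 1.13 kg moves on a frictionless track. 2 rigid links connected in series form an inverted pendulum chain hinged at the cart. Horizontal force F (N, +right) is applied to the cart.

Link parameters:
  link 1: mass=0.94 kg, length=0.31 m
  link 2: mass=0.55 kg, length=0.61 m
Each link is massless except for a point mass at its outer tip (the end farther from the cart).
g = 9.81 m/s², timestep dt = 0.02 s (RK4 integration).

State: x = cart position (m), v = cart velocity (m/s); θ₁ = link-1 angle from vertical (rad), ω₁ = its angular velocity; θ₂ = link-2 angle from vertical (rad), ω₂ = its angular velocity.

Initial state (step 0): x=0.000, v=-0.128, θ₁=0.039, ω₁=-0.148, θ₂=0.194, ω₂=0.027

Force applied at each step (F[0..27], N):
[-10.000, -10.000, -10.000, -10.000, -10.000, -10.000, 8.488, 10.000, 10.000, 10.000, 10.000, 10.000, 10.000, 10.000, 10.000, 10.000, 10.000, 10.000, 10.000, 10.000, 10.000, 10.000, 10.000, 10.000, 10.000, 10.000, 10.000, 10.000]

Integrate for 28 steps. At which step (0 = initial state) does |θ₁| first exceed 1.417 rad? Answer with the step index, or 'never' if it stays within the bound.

apply F[0]=-10.000 → step 1: x=-0.004, v=-0.315, θ₁=0.042, ω₁=0.425, θ₂=0.195, ω₂=0.102
apply F[1]=-10.000 → step 2: x=-0.013, v=-0.503, θ₁=0.056, ω₁=1.012, θ₂=0.198, ω₂=0.171
apply F[2]=-10.000 → step 3: x=-0.025, v=-0.695, θ₁=0.082, ω₁=1.633, θ₂=0.202, ω₂=0.229
apply F[3]=-10.000 → step 4: x=-0.040, v=-0.892, θ₁=0.122, ω₁=2.299, θ₂=0.207, ω₂=0.270
apply F[4]=-10.000 → step 5: x=-0.060, v=-1.092, θ₁=0.175, ω₁=3.015, θ₂=0.213, ω₂=0.290
apply F[5]=-10.000 → step 6: x=-0.084, v=-1.290, θ₁=0.243, ω₁=3.769, θ₂=0.219, ω₂=0.292
apply F[6]=+8.488 → step 7: x=-0.109, v=-1.188, θ₁=0.316, ω₁=3.641, θ₂=0.224, ω₂=0.272
apply F[7]=+10.000 → step 8: x=-0.131, v=-1.075, θ₁=0.388, ω₁=3.552, θ₂=0.229, ω₂=0.226
apply F[8]=+10.000 → step 9: x=-0.152, v=-0.974, θ₁=0.459, ω₁=3.562, θ₂=0.233, ω₂=0.157
apply F[9]=+10.000 → step 10: x=-0.170, v=-0.879, θ₁=0.531, ω₁=3.656, θ₂=0.235, ω₂=0.069
apply F[10]=+10.000 → step 11: x=-0.187, v=-0.788, θ₁=0.606, ω₁=3.818, θ₂=0.236, ω₂=-0.033
apply F[11]=+10.000 → step 12: x=-0.202, v=-0.695, θ₁=0.684, ω₁=4.034, θ₂=0.234, ω₂=-0.144
apply F[12]=+10.000 → step 13: x=-0.215, v=-0.598, θ₁=0.768, ω₁=4.292, θ₂=0.230, ω₂=-0.256
apply F[13]=+10.000 → step 14: x=-0.226, v=-0.493, θ₁=0.856, ω₁=4.582, θ₂=0.224, ω₂=-0.364
apply F[14]=+10.000 → step 15: x=-0.235, v=-0.377, θ₁=0.951, ω₁=4.901, θ₂=0.216, ω₂=-0.461
apply F[15]=+10.000 → step 16: x=-0.241, v=-0.247, θ₁=1.052, ω₁=5.245, θ₂=0.205, ω₂=-0.539
apply F[16]=+10.000 → step 17: x=-0.244, v=-0.101, θ₁=1.161, ω₁=5.619, θ₂=0.194, ω₂=-0.591
apply F[17]=+10.000 → step 18: x=-0.245, v=0.065, θ₁=1.278, ω₁=6.032, θ₂=0.182, ω₂=-0.611
apply F[18]=+10.000 → step 19: x=-0.242, v=0.255, θ₁=1.403, ω₁=6.497, θ₂=0.170, ω₂=-0.588
apply F[19]=+10.000 → step 20: x=-0.234, v=0.472, θ₁=1.538, ω₁=7.038, θ₂=0.159, ω₂=-0.510
apply F[20]=+10.000 → step 21: x=-0.222, v=0.725, θ₁=1.685, ω₁=7.689, θ₂=0.150, ω₂=-0.361
apply F[21]=+10.000 → step 22: x=-0.205, v=1.024, θ₁=1.847, ω₁=8.506, θ₂=0.145, ω₂=-0.116
apply F[22]=+10.000 → step 23: x=-0.181, v=1.387, θ₁=2.027, ω₁=9.578, θ₂=0.146, ω₂=0.268
apply F[23]=+10.000 → step 24: x=-0.149, v=1.843, θ₁=2.232, ω₁=11.064, θ₂=0.157, ω₂=0.863
apply F[24]=+10.000 → step 25: x=-0.106, v=2.435, θ₁=2.474, ω₁=13.236, θ₂=0.183, ω₂=1.809
apply F[25]=+10.000 → step 26: x=-0.050, v=3.185, θ₁=2.769, ω₁=16.414, θ₂=0.233, ω₂=3.339
apply F[26]=+10.000 → step 27: x=0.020, v=3.787, θ₁=3.132, ω₁=19.642, θ₂=0.321, ω₂=5.419
apply F[27]=+10.000 → step 28: x=0.094, v=3.418, θ₁=3.527, ω₁=19.088, θ₂=0.443, ω₂=6.564
|θ₁| = 1.538 > 1.417 first at step 20.

Answer: 20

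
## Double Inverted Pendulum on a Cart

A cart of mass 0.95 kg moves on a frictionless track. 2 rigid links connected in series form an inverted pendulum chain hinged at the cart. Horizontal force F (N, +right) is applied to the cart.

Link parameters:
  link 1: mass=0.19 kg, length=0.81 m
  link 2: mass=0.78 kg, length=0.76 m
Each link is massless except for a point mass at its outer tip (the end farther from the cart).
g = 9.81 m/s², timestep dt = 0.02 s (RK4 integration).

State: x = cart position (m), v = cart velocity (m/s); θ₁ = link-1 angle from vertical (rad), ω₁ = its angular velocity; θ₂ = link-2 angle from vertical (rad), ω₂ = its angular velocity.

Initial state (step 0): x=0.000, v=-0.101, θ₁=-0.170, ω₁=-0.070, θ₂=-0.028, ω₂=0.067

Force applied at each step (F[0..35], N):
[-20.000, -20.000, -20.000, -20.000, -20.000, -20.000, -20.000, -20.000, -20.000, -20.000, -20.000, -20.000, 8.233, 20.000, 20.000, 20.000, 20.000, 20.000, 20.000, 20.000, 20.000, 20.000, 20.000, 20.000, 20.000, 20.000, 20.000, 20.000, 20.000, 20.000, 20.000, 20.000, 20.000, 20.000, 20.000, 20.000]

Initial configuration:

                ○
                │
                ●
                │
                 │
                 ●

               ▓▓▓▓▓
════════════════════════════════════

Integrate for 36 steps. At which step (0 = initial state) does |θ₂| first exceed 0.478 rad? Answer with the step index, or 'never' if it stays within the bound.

apply F[0]=-20.000 → step 1: x=-0.006, v=-0.481, θ₁=-0.169, ω₁=0.182, θ₂=-0.024, ω₂=0.295
apply F[1]=-20.000 → step 2: x=-0.019, v=-0.863, θ₁=-0.163, ω₁=0.437, θ₂=-0.016, ω₂=0.521
apply F[2]=-20.000 → step 3: x=-0.040, v=-1.248, θ₁=-0.151, ω₁=0.705, θ₂=-0.004, ω₂=0.742
apply F[3]=-20.000 → step 4: x=-0.069, v=-1.638, θ₁=-0.134, ω₁=0.994, θ₂=0.013, ω₂=0.951
apply F[4]=-20.000 → step 5: x=-0.106, v=-2.035, θ₁=-0.111, ω₁=1.312, θ₂=0.034, ω₂=1.139
apply F[5]=-20.000 → step 6: x=-0.151, v=-2.440, θ₁=-0.082, ω₁=1.669, θ₂=0.059, ω₂=1.299
apply F[6]=-20.000 → step 7: x=-0.204, v=-2.852, θ₁=-0.044, ω₁=2.075, θ₂=0.086, ω₂=1.420
apply F[7]=-20.000 → step 8: x=-0.265, v=-3.271, θ₁=0.002, ω₁=2.536, θ₂=0.115, ω₂=1.493
apply F[8]=-20.000 → step 9: x=-0.334, v=-3.692, θ₁=0.058, ω₁=3.051, θ₂=0.145, ω₂=1.513
apply F[9]=-20.000 → step 10: x=-0.412, v=-4.109, θ₁=0.124, ω₁=3.603, θ₂=0.175, ω₂=1.492
apply F[10]=-20.000 → step 11: x=-0.499, v=-4.506, θ₁=0.202, ω₁=4.145, θ₂=0.205, ω₂=1.468
apply F[11]=-20.000 → step 12: x=-0.592, v=-4.868, θ₁=0.289, ω₁=4.605, θ₂=0.235, ω₂=1.510
apply F[12]=+8.233 → step 13: x=-0.688, v=-4.661, θ₁=0.379, ω₁=4.399, θ₂=0.265, ω₂=1.566
apply F[13]=+20.000 → step 14: x=-0.777, v=-4.252, θ₁=0.464, ω₁=4.051, θ₂=0.297, ω₂=1.539
apply F[14]=+20.000 → step 15: x=-0.858, v=-3.866, θ₁=0.542, ω₁=3.812, θ₂=0.327, ω₂=1.448
apply F[15]=+20.000 → step 16: x=-0.932, v=-3.498, θ₁=0.617, ω₁=3.669, θ₂=0.354, ω₂=1.296
apply F[16]=+20.000 → step 17: x=-0.998, v=-3.143, θ₁=0.689, ω₁=3.608, θ₂=0.378, ω₂=1.095
apply F[17]=+20.000 → step 18: x=-1.057, v=-2.795, θ₁=0.761, ω₁=3.612, θ₂=0.398, ω₂=0.856
apply F[18]=+20.000 → step 19: x=-1.110, v=-2.449, θ₁=0.834, ω₁=3.668, θ₂=0.412, ω₂=0.592
apply F[19]=+20.000 → step 20: x=-1.155, v=-2.100, θ₁=0.908, ω₁=3.761, θ₂=0.421, ω₂=0.317
apply F[20]=+20.000 → step 21: x=-1.194, v=-1.747, θ₁=0.985, ω₁=3.881, θ₂=0.425, ω₂=0.044
apply F[21]=+20.000 → step 22: x=-1.225, v=-1.385, θ₁=1.064, ω₁=4.017, θ₂=0.423, ω₂=-0.215
apply F[22]=+20.000 → step 23: x=-1.249, v=-1.015, θ₁=1.146, ω₁=4.165, θ₂=0.416, ω₂=-0.451
apply F[23]=+20.000 → step 24: x=-1.266, v=-0.635, θ₁=1.230, ω₁=4.322, θ₂=0.405, ω₂=-0.656
apply F[24]=+20.000 → step 25: x=-1.274, v=-0.246, θ₁=1.319, ω₁=4.487, θ₂=0.390, ω₂=-0.823
apply F[25]=+20.000 → step 26: x=-1.275, v=0.153, θ₁=1.410, ω₁=4.666, θ₂=0.373, ω₂=-0.948
apply F[26]=+20.000 → step 27: x=-1.268, v=0.561, θ₁=1.505, ω₁=4.863, θ₂=0.353, ω₂=-1.025
apply F[27]=+20.000 → step 28: x=-1.253, v=0.978, θ₁=1.605, ω₁=5.088, θ₂=0.332, ω₂=-1.046
apply F[28]=+20.000 → step 29: x=-1.229, v=1.406, θ₁=1.709, ω₁=5.352, θ₂=0.311, ω₂=-1.000
apply F[29]=+20.000 → step 30: x=-1.197, v=1.847, θ₁=1.819, ω₁=5.670, θ₂=0.292, ω₂=-0.871
apply F[30]=+20.000 → step 31: x=-1.155, v=2.302, θ₁=1.936, ω₁=6.067, θ₂=0.277, ω₂=-0.632
apply F[31]=+20.000 → step 32: x=-1.104, v=2.778, θ₁=2.063, ω₁=6.575, θ₂=0.268, ω₂=-0.242
apply F[32]=+20.000 → step 33: x=-1.044, v=3.281, θ₁=2.200, ω₁=7.243, θ₂=0.269, ω₂=0.365
apply F[33]=+20.000 → step 34: x=-0.973, v=3.820, θ₁=2.354, ω₁=8.144, θ₂=0.285, ω₂=1.294
apply F[34]=+20.000 → step 35: x=-0.891, v=4.405, θ₁=2.528, ω₁=9.380, θ₂=0.324, ω₂=2.716
apply F[35]=+20.000 → step 36: x=-0.796, v=5.035, θ₁=2.732, ω₁=11.068, θ₂=0.399, ω₂=4.881
max |θ₂| = 0.425 ≤ 0.478 over all 37 states.

Answer: never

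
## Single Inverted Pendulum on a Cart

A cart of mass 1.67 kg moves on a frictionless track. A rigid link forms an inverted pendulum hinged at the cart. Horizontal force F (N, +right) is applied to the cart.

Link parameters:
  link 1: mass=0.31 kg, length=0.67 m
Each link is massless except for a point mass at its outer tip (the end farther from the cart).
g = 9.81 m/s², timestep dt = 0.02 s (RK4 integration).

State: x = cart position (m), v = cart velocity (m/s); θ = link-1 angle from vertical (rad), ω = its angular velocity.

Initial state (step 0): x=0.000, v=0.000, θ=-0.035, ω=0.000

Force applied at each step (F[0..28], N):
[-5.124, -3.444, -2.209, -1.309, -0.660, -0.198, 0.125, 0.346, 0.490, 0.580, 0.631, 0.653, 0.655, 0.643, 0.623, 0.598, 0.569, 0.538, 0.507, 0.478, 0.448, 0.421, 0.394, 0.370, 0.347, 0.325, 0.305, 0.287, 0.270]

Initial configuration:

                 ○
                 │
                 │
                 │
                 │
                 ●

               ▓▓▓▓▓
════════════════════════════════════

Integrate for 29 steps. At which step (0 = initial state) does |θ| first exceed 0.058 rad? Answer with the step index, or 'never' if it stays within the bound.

apply F[0]=-5.124 → step 1: x=-0.001, v=-0.060, θ=-0.034, ω=0.079
apply F[1]=-3.444 → step 2: x=-0.002, v=-0.100, θ=-0.032, ω=0.129
apply F[2]=-2.209 → step 3: x=-0.004, v=-0.125, θ=-0.029, ω=0.158
apply F[3]=-1.309 → step 4: x=-0.007, v=-0.140, θ=-0.026, ω=0.172
apply F[4]=-0.660 → step 5: x=-0.010, v=-0.147, θ=-0.022, ω=0.175
apply F[5]=-0.198 → step 6: x=-0.013, v=-0.149, θ=-0.019, ω=0.172
apply F[6]=+0.125 → step 7: x=-0.016, v=-0.147, θ=-0.016, ω=0.164
apply F[7]=+0.346 → step 8: x=-0.019, v=-0.142, θ=-0.012, ω=0.152
apply F[8]=+0.490 → step 9: x=-0.022, v=-0.136, θ=-0.010, ω=0.140
apply F[9]=+0.580 → step 10: x=-0.024, v=-0.128, θ=-0.007, ω=0.127
apply F[10]=+0.631 → step 11: x=-0.027, v=-0.121, θ=-0.005, ω=0.113
apply F[11]=+0.653 → step 12: x=-0.029, v=-0.113, θ=-0.002, ω=0.101
apply F[12]=+0.655 → step 13: x=-0.031, v=-0.105, θ=-0.000, ω=0.088
apply F[13]=+0.643 → step 14: x=-0.033, v=-0.097, θ=0.001, ω=0.077
apply F[14]=+0.623 → step 15: x=-0.035, v=-0.090, θ=0.003, ω=0.067
apply F[15]=+0.598 → step 16: x=-0.037, v=-0.083, θ=0.004, ω=0.057
apply F[16]=+0.569 → step 17: x=-0.038, v=-0.076, θ=0.005, ω=0.048
apply F[17]=+0.538 → step 18: x=-0.040, v=-0.070, θ=0.006, ω=0.041
apply F[18]=+0.507 → step 19: x=-0.041, v=-0.064, θ=0.007, ω=0.034
apply F[19]=+0.478 → step 20: x=-0.042, v=-0.059, θ=0.007, ω=0.027
apply F[20]=+0.448 → step 21: x=-0.044, v=-0.053, θ=0.008, ω=0.022
apply F[21]=+0.421 → step 22: x=-0.045, v=-0.049, θ=0.008, ω=0.017
apply F[22]=+0.394 → step 23: x=-0.046, v=-0.044, θ=0.008, ω=0.013
apply F[23]=+0.370 → step 24: x=-0.046, v=-0.040, θ=0.009, ω=0.009
apply F[24]=+0.347 → step 25: x=-0.047, v=-0.036, θ=0.009, ω=0.006
apply F[25]=+0.325 → step 26: x=-0.048, v=-0.033, θ=0.009, ω=0.003
apply F[26]=+0.305 → step 27: x=-0.048, v=-0.029, θ=0.009, ω=0.001
apply F[27]=+0.287 → step 28: x=-0.049, v=-0.026, θ=0.009, ω=-0.001
apply F[28]=+0.270 → step 29: x=-0.049, v=-0.023, θ=0.009, ω=-0.003
max |θ| = 0.035 ≤ 0.058 over all 30 states.

Answer: never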